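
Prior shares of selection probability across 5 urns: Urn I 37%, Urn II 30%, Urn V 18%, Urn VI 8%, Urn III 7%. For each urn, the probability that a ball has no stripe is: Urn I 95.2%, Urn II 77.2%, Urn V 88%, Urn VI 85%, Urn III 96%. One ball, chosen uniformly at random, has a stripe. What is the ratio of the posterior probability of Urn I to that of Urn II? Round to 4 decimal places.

0.2596

Taking complements, P(striped | each) = Urn I 0.048, Urn II 0.228, Urn V 0.12, Urn VI 0.15, Urn III 0.04.
Compute prior × likelihood for every hypothesis:
  Urn I: 0.37 × 0.048 = 0.01776
  Urn II: 0.3 × 0.228 = 0.0684
  Urn V: 0.18 × 0.12 = 0.0216
  Urn VI: 0.08 × 0.15 = 0.012
  Urn III: 0.07 × 0.04 = 0.0028
Sum = 0.12256.
The ratio is 0.01776 / 0.0684 (the normalizer cancels) = 0.2596.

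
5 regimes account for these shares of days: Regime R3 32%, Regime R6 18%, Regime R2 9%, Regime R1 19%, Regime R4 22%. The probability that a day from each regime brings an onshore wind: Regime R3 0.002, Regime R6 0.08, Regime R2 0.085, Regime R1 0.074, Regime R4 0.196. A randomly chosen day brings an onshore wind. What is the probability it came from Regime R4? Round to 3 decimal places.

Prior × likelihood for each hypothesis:
  Regime R3: 0.32 × 0.002 = 0.00064
  Regime R6: 0.18 × 0.08 = 0.0144
  Regime R2: 0.09 × 0.085 = 0.00765
  Regime R1: 0.19 × 0.074 = 0.01406
  Regime R4: 0.22 × 0.196 = 0.04312
Sum = 0.07987.
P(Regime R4 | evidence) = 0.04312 / 0.07987 ≈ 0.540.

0.540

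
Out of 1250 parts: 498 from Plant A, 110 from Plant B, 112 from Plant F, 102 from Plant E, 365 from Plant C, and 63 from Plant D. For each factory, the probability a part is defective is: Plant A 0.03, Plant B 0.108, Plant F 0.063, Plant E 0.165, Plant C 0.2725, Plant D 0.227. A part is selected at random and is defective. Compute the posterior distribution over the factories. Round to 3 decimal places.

By Bayes' rule, posterior ∝ prior × likelihood:
  Plant A: 0.3984 × 0.03 = 0.011952
  Plant B: 0.088 × 0.108 = 0.009504
  Plant F: 0.0896 × 0.063 = 0.0056448
  Plant E: 0.0816 × 0.165 = 0.013464
  Plant C: 0.292 × 0.2725 = 0.07957
  Plant D: 0.0504 × 0.227 = 0.0114408
Normalizing constant = 0.1315756.
P(Plant A | defective) = 0.011952/0.1315756 ≈ 0.091
P(Plant B | defective) = 0.009504/0.1315756 ≈ 0.072
P(Plant F | defective) = 0.0056448/0.1315756 ≈ 0.043
P(Plant E | defective) = 0.013464/0.1315756 ≈ 0.102
P(Plant C | defective) = 0.07957/0.1315756 ≈ 0.605
P(Plant D | defective) = 0.0114408/0.1315756 ≈ 0.087

Plant A 0.091, Plant B 0.072, Plant F 0.043, Plant E 0.102, Plant C 0.605, Plant D 0.087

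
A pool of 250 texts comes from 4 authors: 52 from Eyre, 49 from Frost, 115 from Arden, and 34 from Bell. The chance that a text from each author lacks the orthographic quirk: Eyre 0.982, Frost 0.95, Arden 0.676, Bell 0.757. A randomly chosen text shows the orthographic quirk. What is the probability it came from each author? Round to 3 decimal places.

Taking complements, P(quirk | each) = Eyre 0.018, Frost 0.05, Arden 0.324, Bell 0.243.
By Bayes' rule, posterior ∝ prior × likelihood:
  Eyre: 0.208 × 0.018 = 0.003744
  Frost: 0.196 × 0.05 = 0.0098
  Arden: 0.46 × 0.324 = 0.14904
  Bell: 0.136 × 0.243 = 0.033048
Total = 0.195632.
P(Eyre | quirk) = 0.003744/0.195632 ≈ 0.019
P(Frost | quirk) = 0.0098/0.195632 ≈ 0.050
P(Arden | quirk) = 0.14904/0.195632 ≈ 0.762
P(Bell | quirk) = 0.033048/0.195632 ≈ 0.169
(Check: 0.019+0.050+0.762+0.169 = 1.000.)

Eyre 0.019, Frost 0.050, Arden 0.762, Bell 0.169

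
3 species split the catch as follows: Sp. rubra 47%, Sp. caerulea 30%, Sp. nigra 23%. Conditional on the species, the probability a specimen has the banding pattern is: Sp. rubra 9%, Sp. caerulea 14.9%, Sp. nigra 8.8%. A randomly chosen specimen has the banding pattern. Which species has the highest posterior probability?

Prior × likelihood for each hypothesis:
  Sp. rubra: 0.47 × 0.09 = 0.0423
  Sp. caerulea: 0.3 × 0.149 = 0.0447
  Sp. nigra: 0.23 × 0.088 = 0.02024
Normalizing constant = 0.10724.
Largest term belongs to Sp. caerulea, so Sp. caerulea is most probable.

Sp. caerulea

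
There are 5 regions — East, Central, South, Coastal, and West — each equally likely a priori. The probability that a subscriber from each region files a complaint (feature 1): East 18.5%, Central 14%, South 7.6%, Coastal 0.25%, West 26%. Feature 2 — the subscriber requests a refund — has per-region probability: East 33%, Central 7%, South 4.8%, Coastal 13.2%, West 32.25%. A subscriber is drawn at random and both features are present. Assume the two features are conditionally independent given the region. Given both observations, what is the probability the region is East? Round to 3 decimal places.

0.385

Since the prior is uniform, the posterior is proportional to the likelihood:
  East: 0.185 × 0.33 = 0.06105
  Central: 0.14 × 0.07 = 0.0098
  South: 0.076 × 0.048 = 0.003648
  Coastal: 0.0025 × 0.132 = 0.00033
  West: 0.26 × 0.3225 = 0.08385
Total = 0.158678.
P(East | evidence) = 0.06105 / 0.158678 ≈ 0.385.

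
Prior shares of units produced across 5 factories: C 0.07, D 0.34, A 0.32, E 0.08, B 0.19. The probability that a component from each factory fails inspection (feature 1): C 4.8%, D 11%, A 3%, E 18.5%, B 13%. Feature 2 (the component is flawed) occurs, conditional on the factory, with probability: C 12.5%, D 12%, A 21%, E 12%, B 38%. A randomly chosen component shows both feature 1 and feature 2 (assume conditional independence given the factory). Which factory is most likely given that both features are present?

Compute prior × likelihood for every hypothesis:
  C: 0.07 × 0.048 × 0.125 = 0.00042
  D: 0.34 × 0.11 × 0.12 = 0.004488
  A: 0.32 × 0.03 × 0.21 = 0.002016
  E: 0.08 × 0.185 × 0.12 = 0.001776
  B: 0.19 × 0.13 × 0.38 = 0.009386
Total = 0.018086.
Largest term belongs to B, so B is most probable.

B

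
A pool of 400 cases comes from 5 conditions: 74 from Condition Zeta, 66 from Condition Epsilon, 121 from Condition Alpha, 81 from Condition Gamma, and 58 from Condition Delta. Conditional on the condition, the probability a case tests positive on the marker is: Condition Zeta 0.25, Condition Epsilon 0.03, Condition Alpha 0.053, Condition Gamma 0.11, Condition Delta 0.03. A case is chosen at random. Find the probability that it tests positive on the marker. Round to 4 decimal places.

0.0939

Unnormalized posteriors (prior × likelihood):
  Condition Zeta: 0.185 × 0.25 = 0.04625
  Condition Epsilon: 0.165 × 0.03 = 0.00495
  Condition Alpha: 0.3025 × 0.053 = 0.0160325
  Condition Gamma: 0.2025 × 0.11 = 0.022275
  Condition Delta: 0.145 × 0.03 = 0.00435
P(marker-positive) = 0.04625 + 0.00495 + 0.0160325 + 0.022275 + 0.00435 = 0.0938575 → 0.0939.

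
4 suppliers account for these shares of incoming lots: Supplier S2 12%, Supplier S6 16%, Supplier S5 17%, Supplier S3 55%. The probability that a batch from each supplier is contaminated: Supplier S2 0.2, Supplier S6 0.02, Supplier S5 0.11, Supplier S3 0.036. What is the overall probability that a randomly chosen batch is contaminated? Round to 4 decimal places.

0.0657

Compute prior × likelihood for every hypothesis:
  Supplier S2: 0.12 × 0.2 = 0.024
  Supplier S6: 0.16 × 0.02 = 0.0032
  Supplier S5: 0.17 × 0.11 = 0.0187
  Supplier S3: 0.55 × 0.036 = 0.0198
P(contaminated) = 0.024 + 0.0032 + 0.0187 + 0.0198 = 0.0657 → 0.0657.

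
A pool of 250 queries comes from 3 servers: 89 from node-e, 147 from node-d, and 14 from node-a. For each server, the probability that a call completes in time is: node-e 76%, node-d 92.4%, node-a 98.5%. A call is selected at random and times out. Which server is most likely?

node-e

Taking complements, P(timeout | each) = node-e 0.24, node-d 0.076, node-a 0.015.
Compute prior × likelihood for every hypothesis:
  node-e: 0.356 × 0.24 = 0.08544
  node-d: 0.588 × 0.076 = 0.044688
  node-a: 0.056 × 0.015 = 0.00084
Total = 0.130968.
Largest term belongs to node-e, so node-e is most probable.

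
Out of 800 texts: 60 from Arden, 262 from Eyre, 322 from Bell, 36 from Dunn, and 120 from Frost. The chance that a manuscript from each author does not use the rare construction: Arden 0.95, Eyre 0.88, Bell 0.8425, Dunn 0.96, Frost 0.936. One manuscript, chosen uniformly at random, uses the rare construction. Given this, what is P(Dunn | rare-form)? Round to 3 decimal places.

0.015

Taking complements, P(rare-form | each) = Arden 0.05, Eyre 0.12, Bell 0.1575, Dunn 0.04, Frost 0.064.
Compute prior × likelihood for every hypothesis:
  Arden: 0.075 × 0.05 = 0.00375
  Eyre: 0.3275 × 0.12 = 0.0393
  Bell: 0.4025 × 0.1575 = 0.06339375
  Dunn: 0.045 × 0.04 = 0.0018
  Frost: 0.15 × 0.064 = 0.0096
Total = 0.11784375.
P(Dunn | evidence) = 0.0018 / 0.11784375 ≈ 0.015.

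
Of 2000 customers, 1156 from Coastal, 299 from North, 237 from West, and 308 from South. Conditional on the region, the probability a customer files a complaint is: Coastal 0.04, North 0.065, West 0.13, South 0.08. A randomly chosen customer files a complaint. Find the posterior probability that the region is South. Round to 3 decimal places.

Prior × likelihood for each hypothesis:
  Coastal: 0.578 × 0.04 = 0.02312
  North: 0.1495 × 0.065 = 0.0097175
  West: 0.1185 × 0.13 = 0.015405
  South: 0.154 × 0.08 = 0.01232
Normalizing constant = 0.0605625.
P(South | evidence) = 0.01232 / 0.0605625 ≈ 0.203.

0.203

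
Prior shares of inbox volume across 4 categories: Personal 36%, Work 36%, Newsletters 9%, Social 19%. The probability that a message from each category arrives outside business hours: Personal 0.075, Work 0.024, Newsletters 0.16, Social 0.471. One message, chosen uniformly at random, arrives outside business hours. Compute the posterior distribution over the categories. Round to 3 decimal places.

Personal 0.194, Work 0.062, Newsletters 0.103, Social 0.641

Compute prior × likelihood for every hypothesis:
  Personal: 0.36 × 0.075 = 0.027
  Work: 0.36 × 0.024 = 0.00864
  Newsletters: 0.09 × 0.16 = 0.0144
  Social: 0.19 × 0.471 = 0.08949
Total = 0.13953.
P(Personal | off-hours) = 0.027/0.13953 ≈ 0.194
P(Work | off-hours) = 0.00864/0.13953 ≈ 0.062
P(Newsletters | off-hours) = 0.0144/0.13953 ≈ 0.103
P(Social | off-hours) = 0.08949/0.13953 ≈ 0.641
(Check: 0.194+0.062+0.103+0.641 = 1.000.)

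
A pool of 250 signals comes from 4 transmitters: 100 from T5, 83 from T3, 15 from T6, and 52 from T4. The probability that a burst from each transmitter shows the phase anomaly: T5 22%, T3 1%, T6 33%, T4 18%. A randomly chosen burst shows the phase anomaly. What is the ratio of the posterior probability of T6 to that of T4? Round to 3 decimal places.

0.529

Unnormalized posteriors (prior × likelihood):
  T5: 0.4 × 0.22 = 0.088
  T3: 0.332 × 0.01 = 0.00332
  T6: 0.06 × 0.33 = 0.0198
  T4: 0.208 × 0.18 = 0.03744
Sum = 0.14856.
The ratio is 0.0198 / 0.03744 (the normalizer cancels) = 0.529.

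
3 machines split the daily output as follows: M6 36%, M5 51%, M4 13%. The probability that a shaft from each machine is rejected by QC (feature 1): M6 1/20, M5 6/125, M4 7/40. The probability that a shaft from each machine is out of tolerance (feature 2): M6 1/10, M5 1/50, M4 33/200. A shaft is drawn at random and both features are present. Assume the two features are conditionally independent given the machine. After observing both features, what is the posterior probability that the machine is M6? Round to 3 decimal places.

Unnormalized posteriors (prior × likelihood):
  M6: 0.36 × 0.05 × 0.1 = 0.0018
  M5: 0.51 × 0.048 × 0.02 = 0.0004896
  M4: 0.13 × 0.175 × 0.165 = 0.00375375
Total = 0.00604335.
P(M6 | evidence) = 0.0018 / 0.00604335 ≈ 0.298.

0.298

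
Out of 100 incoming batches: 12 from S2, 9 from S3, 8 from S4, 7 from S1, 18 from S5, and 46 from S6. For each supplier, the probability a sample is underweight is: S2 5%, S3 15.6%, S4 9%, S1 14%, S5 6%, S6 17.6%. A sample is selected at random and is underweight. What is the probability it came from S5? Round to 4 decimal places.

0.0839

Unnormalized posteriors (prior × likelihood):
  S2: 0.12 × 0.05 = 0.006
  S3: 0.09 × 0.156 = 0.01404
  S4: 0.08 × 0.09 = 0.0072
  S1: 0.07 × 0.14 = 0.0098
  S5: 0.18 × 0.06 = 0.0108
  S6: 0.46 × 0.176 = 0.08096
Total = 0.1288.
P(S5 | evidence) = 0.0108 / 0.1288 ≈ 0.0839.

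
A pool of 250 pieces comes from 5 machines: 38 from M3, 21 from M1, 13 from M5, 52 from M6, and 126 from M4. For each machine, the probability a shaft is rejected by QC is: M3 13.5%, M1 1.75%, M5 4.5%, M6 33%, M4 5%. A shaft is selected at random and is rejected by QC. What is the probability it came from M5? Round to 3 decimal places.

By Bayes' rule, posterior ∝ prior × likelihood:
  M3: 0.152 × 0.135 = 0.02052
  M1: 0.084 × 0.0175 = 0.00147
  M5: 0.052 × 0.045 = 0.00234
  M6: 0.208 × 0.33 = 0.06864
  M4: 0.504 × 0.05 = 0.0252
Normalizing constant = 0.11817.
P(M5 | evidence) = 0.00234 / 0.11817 ≈ 0.020.

0.020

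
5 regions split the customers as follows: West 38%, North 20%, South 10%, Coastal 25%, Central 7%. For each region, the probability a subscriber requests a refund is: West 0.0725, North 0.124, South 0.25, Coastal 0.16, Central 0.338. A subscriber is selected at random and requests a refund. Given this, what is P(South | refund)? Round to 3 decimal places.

0.177

By Bayes' rule, posterior ∝ prior × likelihood:
  West: 0.38 × 0.0725 = 0.02755
  North: 0.2 × 0.124 = 0.0248
  South: 0.1 × 0.25 = 0.025
  Coastal: 0.25 × 0.16 = 0.04
  Central: 0.07 × 0.338 = 0.02366
Normalizing constant = 0.14101.
P(South | evidence) = 0.025 / 0.14101 ≈ 0.177.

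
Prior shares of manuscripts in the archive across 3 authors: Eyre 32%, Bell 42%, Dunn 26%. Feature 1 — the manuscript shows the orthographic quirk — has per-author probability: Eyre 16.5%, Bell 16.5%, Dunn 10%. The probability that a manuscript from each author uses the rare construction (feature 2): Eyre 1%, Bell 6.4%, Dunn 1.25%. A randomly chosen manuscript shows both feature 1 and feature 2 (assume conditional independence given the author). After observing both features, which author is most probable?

Bell

By Bayes' rule, posterior ∝ prior × likelihood:
  Eyre: 0.32 × 0.165 × 0.01 = 0.000528
  Bell: 0.42 × 0.165 × 0.064 = 0.0044352
  Dunn: 0.26 × 0.1 × 0.0125 = 0.000325
Normalizing constant = 0.0052882.
Largest term belongs to Bell, so Bell is most probable.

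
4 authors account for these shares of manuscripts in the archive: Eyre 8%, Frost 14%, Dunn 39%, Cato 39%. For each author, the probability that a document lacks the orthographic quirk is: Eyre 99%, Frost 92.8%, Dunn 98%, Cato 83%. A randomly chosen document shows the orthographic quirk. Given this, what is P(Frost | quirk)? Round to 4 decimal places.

0.1186

Taking complements, P(quirk | each) = Eyre 0.01, Frost 0.072, Dunn 0.02, Cato 0.17.
Unnormalized posteriors (prior × likelihood):
  Eyre: 0.08 × 0.01 = 0.0008
  Frost: 0.14 × 0.072 = 0.01008
  Dunn: 0.39 × 0.02 = 0.0078
  Cato: 0.39 × 0.17 = 0.0663
Normalizing constant = 0.08498.
P(Frost | evidence) = 0.01008 / 0.08498 ≈ 0.1186.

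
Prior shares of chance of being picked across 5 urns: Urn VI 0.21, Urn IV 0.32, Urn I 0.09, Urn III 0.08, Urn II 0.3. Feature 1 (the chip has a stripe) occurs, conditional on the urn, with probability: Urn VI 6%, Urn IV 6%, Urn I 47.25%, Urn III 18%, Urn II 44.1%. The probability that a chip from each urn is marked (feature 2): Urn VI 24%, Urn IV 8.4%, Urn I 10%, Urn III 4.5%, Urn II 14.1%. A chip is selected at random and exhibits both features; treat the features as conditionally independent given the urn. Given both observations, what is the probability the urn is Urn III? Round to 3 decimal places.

0.023

By Bayes' rule, posterior ∝ prior × likelihood:
  Urn VI: 0.21 × 0.06 × 0.24 = 0.003024
  Urn IV: 0.32 × 0.06 × 0.084 = 0.0016128
  Urn I: 0.09 × 0.4725 × 0.1 = 0.0042525
  Urn III: 0.08 × 0.18 × 0.045 = 0.000648
  Urn II: 0.3 × 0.441 × 0.141 = 0.0186543
Sum = 0.0281916.
P(Urn III | evidence) = 0.000648 / 0.0281916 ≈ 0.023.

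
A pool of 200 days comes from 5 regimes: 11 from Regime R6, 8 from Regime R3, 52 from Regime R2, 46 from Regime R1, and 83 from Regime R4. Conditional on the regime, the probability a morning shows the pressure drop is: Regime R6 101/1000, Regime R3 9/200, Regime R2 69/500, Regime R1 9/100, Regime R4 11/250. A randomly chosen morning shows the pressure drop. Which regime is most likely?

Regime R2

Unnormalized posteriors (prior × likelihood):
  Regime R6: 0.055 × 0.101 = 0.005555
  Regime R3: 0.04 × 0.045 = 0.0018
  Regime R2: 0.26 × 0.138 = 0.03588
  Regime R1: 0.23 × 0.09 = 0.0207
  Regime R4: 0.415 × 0.044 = 0.01826
Sum = 0.082195.
Largest term belongs to Regime R2, so Regime R2 is most probable.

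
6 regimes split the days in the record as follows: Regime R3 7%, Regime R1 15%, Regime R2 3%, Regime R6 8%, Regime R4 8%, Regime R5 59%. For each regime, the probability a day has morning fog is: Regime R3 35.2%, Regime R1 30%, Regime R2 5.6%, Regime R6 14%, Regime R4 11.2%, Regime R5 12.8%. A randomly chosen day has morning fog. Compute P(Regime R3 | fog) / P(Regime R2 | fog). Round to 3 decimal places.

Prior × likelihood for each hypothesis:
  Regime R3: 0.07 × 0.352 = 0.02464
  Regime R1: 0.15 × 0.3 = 0.045
  Regime R2: 0.03 × 0.056 = 0.00168
  Regime R6: 0.08 × 0.14 = 0.0112
  Regime R4: 0.08 × 0.112 = 0.00896
  Regime R5: 0.59 × 0.128 = 0.07552
Sum = 0.167.
The ratio is 0.02464 / 0.00168 (the normalizer cancels) = 14.667.

14.667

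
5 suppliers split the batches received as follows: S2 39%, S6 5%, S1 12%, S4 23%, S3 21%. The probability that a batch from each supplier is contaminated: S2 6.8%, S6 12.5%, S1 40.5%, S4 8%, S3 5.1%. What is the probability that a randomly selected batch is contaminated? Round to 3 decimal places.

0.110

Unnormalized posteriors (prior × likelihood):
  S2: 0.39 × 0.068 = 0.02652
  S6: 0.05 × 0.125 = 0.00625
  S1: 0.12 × 0.405 = 0.0486
  S4: 0.23 × 0.08 = 0.0184
  S3: 0.21 × 0.051 = 0.01071
P(contaminated) = 0.02652 + 0.00625 + 0.0486 + 0.0184 + 0.01071 = 0.11048 → 0.110.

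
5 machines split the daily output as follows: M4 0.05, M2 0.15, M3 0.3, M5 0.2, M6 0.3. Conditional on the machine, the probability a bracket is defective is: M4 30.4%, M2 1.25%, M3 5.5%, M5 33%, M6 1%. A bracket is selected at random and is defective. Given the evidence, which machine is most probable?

Compute prior × likelihood for every hypothesis:
  M4: 0.05 × 0.304 = 0.0152
  M2: 0.15 × 0.0125 = 0.001875
  M3: 0.3 × 0.055 = 0.0165
  M5: 0.2 × 0.33 = 0.066
  M6: 0.3 × 0.01 = 0.003
Total = 0.102575.
Largest term belongs to M5, so M5 is most probable.

M5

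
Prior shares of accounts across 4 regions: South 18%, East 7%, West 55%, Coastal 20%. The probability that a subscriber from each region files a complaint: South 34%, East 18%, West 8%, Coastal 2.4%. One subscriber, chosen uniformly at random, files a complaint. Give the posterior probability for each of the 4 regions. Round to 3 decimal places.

South 0.499, East 0.103, West 0.359, Coastal 0.039

By Bayes' rule, posterior ∝ prior × likelihood:
  South: 0.18 × 0.34 = 0.0612
  East: 0.07 × 0.18 = 0.0126
  West: 0.55 × 0.08 = 0.044
  Coastal: 0.2 × 0.024 = 0.0048
Sum = 0.1226.
P(South | complaint) = 0.0612/0.1226 ≈ 0.499
P(East | complaint) = 0.0126/0.1226 ≈ 0.103
P(West | complaint) = 0.044/0.1226 ≈ 0.359
P(Coastal | complaint) = 0.0048/0.1226 ≈ 0.039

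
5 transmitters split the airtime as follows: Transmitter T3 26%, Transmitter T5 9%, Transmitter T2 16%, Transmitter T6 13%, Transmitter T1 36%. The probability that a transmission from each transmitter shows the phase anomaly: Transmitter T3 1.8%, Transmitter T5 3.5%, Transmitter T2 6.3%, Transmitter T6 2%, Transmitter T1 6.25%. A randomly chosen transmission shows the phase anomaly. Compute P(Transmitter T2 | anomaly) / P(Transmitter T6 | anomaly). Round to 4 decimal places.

3.8769

By Bayes' rule, posterior ∝ prior × likelihood:
  Transmitter T3: 0.26 × 0.018 = 0.00468
  Transmitter T5: 0.09 × 0.035 = 0.00315
  Transmitter T2: 0.16 × 0.063 = 0.01008
  Transmitter T6: 0.13 × 0.02 = 0.0026
  Transmitter T1: 0.36 × 0.0625 = 0.0225
Sum = 0.04301.
The ratio is 0.01008 / 0.0026 (the normalizer cancels) = 3.8769.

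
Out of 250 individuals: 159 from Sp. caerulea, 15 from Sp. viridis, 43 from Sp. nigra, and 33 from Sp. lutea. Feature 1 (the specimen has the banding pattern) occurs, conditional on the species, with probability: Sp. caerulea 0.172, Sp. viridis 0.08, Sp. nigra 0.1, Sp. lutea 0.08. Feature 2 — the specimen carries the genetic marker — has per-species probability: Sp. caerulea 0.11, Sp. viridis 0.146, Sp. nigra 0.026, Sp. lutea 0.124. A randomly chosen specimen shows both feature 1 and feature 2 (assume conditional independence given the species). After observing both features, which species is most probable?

By Bayes' rule, posterior ∝ prior × likelihood:
  Sp. caerulea: 0.636 × 0.172 × 0.11 = 0.01203312
  Sp. viridis: 0.06 × 0.08 × 0.146 = 0.0007008
  Sp. nigra: 0.172 × 0.1 × 0.026 = 0.0004472
  Sp. lutea: 0.132 × 0.08 × 0.124 = 0.00130944
Normalizing constant = 0.01449056.
Largest term belongs to Sp. caerulea, so Sp. caerulea is most probable.

Sp. caerulea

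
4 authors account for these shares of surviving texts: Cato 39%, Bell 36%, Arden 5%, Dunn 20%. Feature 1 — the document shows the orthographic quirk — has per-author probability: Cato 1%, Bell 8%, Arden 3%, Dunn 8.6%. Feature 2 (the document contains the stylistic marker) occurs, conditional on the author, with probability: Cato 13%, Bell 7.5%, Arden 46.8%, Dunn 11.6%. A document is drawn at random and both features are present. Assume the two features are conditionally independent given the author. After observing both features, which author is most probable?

Compute prior × likelihood for every hypothesis:
  Cato: 0.39 × 0.01 × 0.13 = 0.000507
  Bell: 0.36 × 0.08 × 0.075 = 0.00216
  Arden: 0.05 × 0.03 × 0.468 = 0.000702
  Dunn: 0.2 × 0.086 × 0.116 = 0.0019952
Normalizing constant = 0.0053642.
Largest term belongs to Bell, so Bell is most probable.

Bell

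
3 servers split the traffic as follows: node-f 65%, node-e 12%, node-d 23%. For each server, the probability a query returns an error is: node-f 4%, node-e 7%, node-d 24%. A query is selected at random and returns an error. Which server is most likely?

By Bayes' rule, posterior ∝ prior × likelihood:
  node-f: 0.65 × 0.04 = 0.026
  node-e: 0.12 × 0.07 = 0.0084
  node-d: 0.23 × 0.24 = 0.0552
Total = 0.0896.
Largest term belongs to node-d, so node-d is most probable.

node-d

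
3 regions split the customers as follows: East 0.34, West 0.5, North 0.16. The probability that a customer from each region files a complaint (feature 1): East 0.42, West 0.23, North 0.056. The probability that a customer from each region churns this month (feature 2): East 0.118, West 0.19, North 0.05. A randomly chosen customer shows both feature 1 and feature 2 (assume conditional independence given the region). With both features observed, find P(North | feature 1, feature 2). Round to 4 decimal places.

0.0114

By Bayes' rule, posterior ∝ prior × likelihood:
  East: 0.34 × 0.42 × 0.118 = 0.0168504
  West: 0.5 × 0.23 × 0.19 = 0.02185
  North: 0.16 × 0.056 × 0.05 = 0.000448
Total = 0.0391484.
P(North | evidence) = 0.000448 / 0.0391484 ≈ 0.0114.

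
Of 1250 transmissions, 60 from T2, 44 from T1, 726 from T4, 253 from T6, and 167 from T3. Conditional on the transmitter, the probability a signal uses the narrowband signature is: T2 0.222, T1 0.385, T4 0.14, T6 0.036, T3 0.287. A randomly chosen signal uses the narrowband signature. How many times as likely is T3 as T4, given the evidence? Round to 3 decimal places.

Compute prior × likelihood for every hypothesis:
  T2: 0.048 × 0.222 = 0.010656
  T1: 0.0352 × 0.385 = 0.013552
  T4: 0.5808 × 0.14 = 0.081312
  T6: 0.2024 × 0.036 = 0.0072864
  T3: 0.1336 × 0.287 = 0.0383432
Normalizing constant = 0.1511496.
The ratio is 0.0383432 / 0.081312 (the normalizer cancels) = 0.472.

0.472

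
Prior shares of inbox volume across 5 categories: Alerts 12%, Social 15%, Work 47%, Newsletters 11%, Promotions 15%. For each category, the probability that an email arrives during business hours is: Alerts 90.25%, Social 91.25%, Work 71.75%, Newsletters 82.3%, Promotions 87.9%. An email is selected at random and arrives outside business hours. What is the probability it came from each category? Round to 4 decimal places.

Taking complements, P(off-hours | each) = Alerts 0.0975, Social 0.0875, Work 0.2825, Newsletters 0.177, Promotions 0.121.
Unnormalized posteriors (prior × likelihood):
  Alerts: 0.12 × 0.0975 = 0.0117
  Social: 0.15 × 0.0875 = 0.013125
  Work: 0.47 × 0.2825 = 0.132775
  Newsletters: 0.11 × 0.177 = 0.01947
  Promotions: 0.15 × 0.121 = 0.01815
Sum = 0.19522.
P(Alerts | off-hours) = 0.0117/0.19522 ≈ 0.0599
P(Social | off-hours) = 0.013125/0.19522 ≈ 0.0672
P(Work | off-hours) = 0.132775/0.19522 ≈ 0.6801
P(Newsletters | off-hours) = 0.01947/0.19522 ≈ 0.0997
P(Promotions | off-hours) = 0.01815/0.19522 ≈ 0.0930
(Check: 0.0599+0.0672+0.6801+0.0997+0.0930 = 0.9999.)

Alerts 0.0599, Social 0.0672, Work 0.6801, Newsletters 0.0997, Promotions 0.0930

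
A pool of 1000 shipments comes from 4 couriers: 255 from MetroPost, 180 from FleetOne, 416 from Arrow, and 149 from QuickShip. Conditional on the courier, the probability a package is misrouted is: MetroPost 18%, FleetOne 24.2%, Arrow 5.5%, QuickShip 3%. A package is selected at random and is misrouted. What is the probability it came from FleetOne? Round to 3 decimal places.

By Bayes' rule, posterior ∝ prior × likelihood:
  MetroPost: 0.255 × 0.18 = 0.0459
  FleetOne: 0.18 × 0.242 = 0.04356
  Arrow: 0.416 × 0.055 = 0.02288
  QuickShip: 0.149 × 0.03 = 0.00447
Sum = 0.11681.
P(FleetOne | evidence) = 0.04356 / 0.11681 ≈ 0.373.

0.373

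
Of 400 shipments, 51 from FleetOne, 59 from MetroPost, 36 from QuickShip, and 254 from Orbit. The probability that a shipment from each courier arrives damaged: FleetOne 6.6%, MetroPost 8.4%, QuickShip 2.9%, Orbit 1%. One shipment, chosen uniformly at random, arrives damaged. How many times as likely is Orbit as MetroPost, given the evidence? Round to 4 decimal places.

Prior × likelihood for each hypothesis:
  FleetOne: 0.1275 × 0.066 = 0.008415
  MetroPost: 0.1475 × 0.084 = 0.01239
  QuickShip: 0.09 × 0.029 = 0.00261
  Orbit: 0.635 × 0.01 = 0.00635
Sum = 0.029765.
The ratio is 0.00635 / 0.01239 (the normalizer cancels) = 0.5125.

0.5125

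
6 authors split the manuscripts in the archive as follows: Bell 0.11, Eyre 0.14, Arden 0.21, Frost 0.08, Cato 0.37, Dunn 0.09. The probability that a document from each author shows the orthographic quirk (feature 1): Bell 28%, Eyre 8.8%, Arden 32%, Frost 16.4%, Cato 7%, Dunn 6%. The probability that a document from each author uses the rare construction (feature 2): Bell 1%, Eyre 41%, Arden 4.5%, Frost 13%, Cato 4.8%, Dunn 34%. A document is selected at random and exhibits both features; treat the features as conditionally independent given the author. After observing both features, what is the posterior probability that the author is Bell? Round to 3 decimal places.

0.023

Prior × likelihood for each hypothesis:
  Bell: 0.11 × 0.28 × 0.01 = 0.000308
  Eyre: 0.14 × 0.088 × 0.41 = 0.0050512
  Arden: 0.21 × 0.32 × 0.045 = 0.003024
  Frost: 0.08 × 0.164 × 0.13 = 0.0017056
  Cato: 0.37 × 0.07 × 0.048 = 0.0012432
  Dunn: 0.09 × 0.06 × 0.34 = 0.001836
Normalizing constant = 0.013168.
P(Bell | evidence) = 0.000308 / 0.013168 ≈ 0.023.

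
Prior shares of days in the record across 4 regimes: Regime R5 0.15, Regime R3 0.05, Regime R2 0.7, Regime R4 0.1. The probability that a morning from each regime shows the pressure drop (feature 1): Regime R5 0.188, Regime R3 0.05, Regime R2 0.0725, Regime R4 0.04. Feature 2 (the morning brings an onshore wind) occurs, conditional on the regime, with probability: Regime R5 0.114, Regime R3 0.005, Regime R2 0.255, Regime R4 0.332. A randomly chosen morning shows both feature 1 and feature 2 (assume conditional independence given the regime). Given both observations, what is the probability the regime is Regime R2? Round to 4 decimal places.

Prior × likelihood for each hypothesis:
  Regime R5: 0.15 × 0.188 × 0.114 = 0.0032148
  Regime R3: 0.05 × 0.05 × 0.005 = 0.0000125
  Regime R2: 0.7 × 0.0725 × 0.255 = 0.01294125
  Regime R4: 0.1 × 0.04 × 0.332 = 0.001328
Sum = 0.01749655.
P(Regime R2 | evidence) = 0.01294125 / 0.01749655 ≈ 0.7396.

0.7396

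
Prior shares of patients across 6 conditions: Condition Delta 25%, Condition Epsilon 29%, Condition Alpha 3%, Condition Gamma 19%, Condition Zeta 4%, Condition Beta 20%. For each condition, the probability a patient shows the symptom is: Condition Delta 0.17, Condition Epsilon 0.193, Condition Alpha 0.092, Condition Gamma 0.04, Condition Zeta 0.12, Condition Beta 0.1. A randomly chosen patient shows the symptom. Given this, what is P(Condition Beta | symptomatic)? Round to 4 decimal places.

Prior × likelihood for each hypothesis:
  Condition Delta: 0.25 × 0.17 = 0.0425
  Condition Epsilon: 0.29 × 0.193 = 0.05597
  Condition Alpha: 0.03 × 0.092 = 0.00276
  Condition Gamma: 0.19 × 0.04 = 0.0076
  Condition Zeta: 0.04 × 0.12 = 0.0048
  Condition Beta: 0.2 × 0.1 = 0.02
Sum = 0.13363.
P(Condition Beta | evidence) = 0.02 / 0.13363 ≈ 0.1497.

0.1497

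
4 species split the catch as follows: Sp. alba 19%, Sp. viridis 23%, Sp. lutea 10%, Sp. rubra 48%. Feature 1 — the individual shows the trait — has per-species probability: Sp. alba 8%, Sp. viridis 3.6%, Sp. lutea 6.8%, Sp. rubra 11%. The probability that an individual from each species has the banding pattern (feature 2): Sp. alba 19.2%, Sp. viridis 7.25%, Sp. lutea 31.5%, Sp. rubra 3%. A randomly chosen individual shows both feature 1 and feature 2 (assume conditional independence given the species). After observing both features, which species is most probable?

Sp. alba

Prior × likelihood for each hypothesis:
  Sp. alba: 0.19 × 0.08 × 0.192 = 0.0029184
  Sp. viridis: 0.23 × 0.036 × 0.0725 = 0.0006003
  Sp. lutea: 0.1 × 0.068 × 0.315 = 0.002142
  Sp. rubra: 0.48 × 0.11 × 0.03 = 0.001584
Total = 0.0072447.
Largest term belongs to Sp. alba, so Sp. alba is most probable.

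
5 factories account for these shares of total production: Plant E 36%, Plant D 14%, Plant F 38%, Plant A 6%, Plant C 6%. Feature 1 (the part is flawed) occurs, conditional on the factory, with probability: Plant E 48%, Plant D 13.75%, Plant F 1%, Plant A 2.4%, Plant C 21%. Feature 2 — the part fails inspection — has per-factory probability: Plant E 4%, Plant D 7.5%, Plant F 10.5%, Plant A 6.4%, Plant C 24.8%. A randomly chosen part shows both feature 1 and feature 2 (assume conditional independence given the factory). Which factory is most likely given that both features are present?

Prior × likelihood for each hypothesis:
  Plant E: 0.36 × 0.48 × 0.04 = 0.006912
  Plant D: 0.14 × 0.1375 × 0.075 = 0.00144375
  Plant F: 0.38 × 0.01 × 0.105 = 0.000399
  Plant A: 0.06 × 0.024 × 0.064 = 0.00009216
  Plant C: 0.06 × 0.21 × 0.248 = 0.0031248
Sum = 0.01197171.
Largest term belongs to Plant E, so Plant E is most probable.

Plant E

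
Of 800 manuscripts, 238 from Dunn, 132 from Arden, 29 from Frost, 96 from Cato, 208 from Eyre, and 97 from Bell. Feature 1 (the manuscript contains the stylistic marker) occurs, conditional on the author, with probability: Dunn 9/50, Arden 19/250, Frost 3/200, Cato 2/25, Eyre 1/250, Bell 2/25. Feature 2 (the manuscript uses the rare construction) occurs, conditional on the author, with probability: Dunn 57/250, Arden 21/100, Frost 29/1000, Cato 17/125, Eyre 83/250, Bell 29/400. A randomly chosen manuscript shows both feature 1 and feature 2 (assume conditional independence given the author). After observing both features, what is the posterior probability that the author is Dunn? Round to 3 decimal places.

Compute prior × likelihood for every hypothesis:
  Dunn: 0.2975 × 0.18 × 0.228 = 0.0122094
  Arden: 0.165 × 0.076 × 0.21 = 0.0026334
  Frost: 0.03625 × 0.015 × 0.029 = 0.00001576875
  Cato: 0.12 × 0.08 × 0.136 = 0.0013056
  Eyre: 0.26 × 0.004 × 0.332 = 0.00034528
  Bell: 0.12125 × 0.08 × 0.0725 = 0.00070325
Sum = 0.01721269875.
P(Dunn | evidence) = 0.0122094 / 0.01721269875 ≈ 0.709.

0.709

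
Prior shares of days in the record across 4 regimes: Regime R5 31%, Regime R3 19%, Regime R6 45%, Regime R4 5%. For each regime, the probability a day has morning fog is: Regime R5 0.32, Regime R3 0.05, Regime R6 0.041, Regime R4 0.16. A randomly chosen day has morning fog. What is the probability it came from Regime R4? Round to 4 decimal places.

0.0592

Prior × likelihood for each hypothesis:
  Regime R5: 0.31 × 0.32 = 0.0992
  Regime R3: 0.19 × 0.05 = 0.0095
  Regime R6: 0.45 × 0.041 = 0.01845
  Regime R4: 0.05 × 0.16 = 0.008
Normalizing constant = 0.13515.
P(Regime R4 | evidence) = 0.008 / 0.13515 ≈ 0.0592.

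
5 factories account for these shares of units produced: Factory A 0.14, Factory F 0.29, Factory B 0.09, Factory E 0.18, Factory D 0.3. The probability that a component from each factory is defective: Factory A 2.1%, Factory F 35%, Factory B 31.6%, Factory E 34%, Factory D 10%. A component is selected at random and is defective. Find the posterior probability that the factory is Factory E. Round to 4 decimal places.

By Bayes' rule, posterior ∝ prior × likelihood:
  Factory A: 0.14 × 0.021 = 0.00294
  Factory F: 0.29 × 0.35 = 0.1015
  Factory B: 0.09 × 0.316 = 0.02844
  Factory E: 0.18 × 0.34 = 0.0612
  Factory D: 0.3 × 0.1 = 0.03
Sum = 0.22408.
P(Factory E | evidence) = 0.0612 / 0.22408 ≈ 0.2731.

0.2731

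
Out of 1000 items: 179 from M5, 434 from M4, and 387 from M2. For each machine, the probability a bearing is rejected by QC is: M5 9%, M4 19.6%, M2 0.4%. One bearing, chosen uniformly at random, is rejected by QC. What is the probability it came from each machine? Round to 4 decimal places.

Compute prior × likelihood for every hypothesis:
  M5: 0.179 × 0.09 = 0.01611
  M4: 0.434 × 0.196 = 0.085064
  M2: 0.387 × 0.004 = 0.001548
Total = 0.102722.
P(M5 | rejected) = 0.01611/0.102722 ≈ 0.1568
P(M4 | rejected) = 0.085064/0.102722 ≈ 0.8281
P(M2 | rejected) = 0.001548/0.102722 ≈ 0.0151

M5 0.1568, M4 0.8281, M2 0.0151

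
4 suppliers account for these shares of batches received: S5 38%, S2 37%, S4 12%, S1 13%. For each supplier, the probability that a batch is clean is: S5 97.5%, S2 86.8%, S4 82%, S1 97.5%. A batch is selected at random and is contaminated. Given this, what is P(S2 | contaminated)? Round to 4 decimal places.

Taking complements, P(contaminated | each) = S5 0.025, S2 0.132, S4 0.18, S1 0.025.
Unnormalized posteriors (prior × likelihood):
  S5: 0.38 × 0.025 = 0.0095
  S2: 0.37 × 0.132 = 0.04884
  S4: 0.12 × 0.18 = 0.0216
  S1: 0.13 × 0.025 = 0.00325
Normalizing constant = 0.08319.
P(S2 | evidence) = 0.04884 / 0.08319 ≈ 0.5871.

0.5871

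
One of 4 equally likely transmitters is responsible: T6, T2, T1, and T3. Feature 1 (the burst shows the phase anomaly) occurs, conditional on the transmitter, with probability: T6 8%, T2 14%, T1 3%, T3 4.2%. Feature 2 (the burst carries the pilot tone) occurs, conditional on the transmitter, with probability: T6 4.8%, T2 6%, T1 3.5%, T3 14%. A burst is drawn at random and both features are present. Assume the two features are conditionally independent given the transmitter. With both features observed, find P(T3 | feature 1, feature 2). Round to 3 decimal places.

With a uniform prior (1/4 each), posterior ∝ likelihood:
  T6: 0.08 × 0.048 = 0.00384
  T2: 0.14 × 0.06 = 0.0084
  T1: 0.03 × 0.035 = 0.00105
  T3: 0.042 × 0.14 = 0.00588
Sum = 0.01917.
P(T3 | evidence) = 0.00588 / 0.01917 ≈ 0.307.

0.307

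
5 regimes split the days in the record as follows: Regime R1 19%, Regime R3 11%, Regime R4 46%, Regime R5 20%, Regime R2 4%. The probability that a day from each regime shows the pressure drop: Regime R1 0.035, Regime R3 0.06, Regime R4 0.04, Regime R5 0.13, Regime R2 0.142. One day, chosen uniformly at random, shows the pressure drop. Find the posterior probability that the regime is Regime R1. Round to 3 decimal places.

Prior × likelihood for each hypothesis:
  Regime R1: 0.19 × 0.035 = 0.00665
  Regime R3: 0.11 × 0.06 = 0.0066
  Regime R4: 0.46 × 0.04 = 0.0184
  Regime R5: 0.2 × 0.13 = 0.026
  Regime R2: 0.04 × 0.142 = 0.00568
Sum = 0.06333.
P(Regime R1 | evidence) = 0.00665 / 0.06333 ≈ 0.105.

0.105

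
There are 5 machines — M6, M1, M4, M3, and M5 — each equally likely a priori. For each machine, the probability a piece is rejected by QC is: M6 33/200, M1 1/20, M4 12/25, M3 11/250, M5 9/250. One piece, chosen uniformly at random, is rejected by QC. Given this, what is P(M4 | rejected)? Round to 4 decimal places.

0.6194

With a uniform prior (1/5 each), posterior ∝ likelihood:
  M6: 0.165
  M1: 0.05
  M4: 0.48
  M3: 0.044
  M5: 0.036
Total = 0.775.
P(M4 | evidence) = 0.48 / 0.775 ≈ 0.6194.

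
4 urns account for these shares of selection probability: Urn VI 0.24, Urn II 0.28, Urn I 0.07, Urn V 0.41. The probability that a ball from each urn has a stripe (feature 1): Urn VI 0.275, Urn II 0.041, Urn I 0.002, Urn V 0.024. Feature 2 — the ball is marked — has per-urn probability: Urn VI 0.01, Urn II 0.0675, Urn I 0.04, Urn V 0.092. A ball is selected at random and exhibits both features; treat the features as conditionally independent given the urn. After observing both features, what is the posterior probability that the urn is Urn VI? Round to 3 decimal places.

By Bayes' rule, posterior ∝ prior × likelihood:
  Urn VI: 0.24 × 0.275 × 0.01 = 0.00066
  Urn II: 0.28 × 0.041 × 0.0675 = 0.0007749
  Urn I: 0.07 × 0.002 × 0.04 = 0.0000056
  Urn V: 0.41 × 0.024 × 0.092 = 0.00090528
Normalizing constant = 0.00234578.
P(Urn VI | evidence) = 0.00066 / 0.00234578 ≈ 0.281.

0.281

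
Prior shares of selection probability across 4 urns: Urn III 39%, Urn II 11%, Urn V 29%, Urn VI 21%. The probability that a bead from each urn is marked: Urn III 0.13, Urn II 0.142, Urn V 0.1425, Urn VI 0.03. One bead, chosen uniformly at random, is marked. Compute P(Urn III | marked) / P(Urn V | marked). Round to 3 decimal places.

1.227

Unnormalized posteriors (prior × likelihood):
  Urn III: 0.39 × 0.13 = 0.0507
  Urn II: 0.11 × 0.142 = 0.01562
  Urn V: 0.29 × 0.1425 = 0.041325
  Urn VI: 0.21 × 0.03 = 0.0063
Sum = 0.113945.
The ratio is 0.0507 / 0.041325 (the normalizer cancels) = 1.227.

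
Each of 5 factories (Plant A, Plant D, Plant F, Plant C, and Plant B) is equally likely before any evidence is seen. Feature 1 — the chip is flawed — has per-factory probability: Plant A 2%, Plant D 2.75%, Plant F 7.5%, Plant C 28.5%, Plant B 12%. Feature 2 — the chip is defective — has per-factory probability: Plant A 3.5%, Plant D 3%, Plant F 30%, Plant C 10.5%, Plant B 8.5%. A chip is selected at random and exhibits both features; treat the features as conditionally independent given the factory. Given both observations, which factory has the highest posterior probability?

Since the prior is uniform, the posterior is proportional to the likelihood:
  Plant A: 0.02 × 0.035 = 0.0007
  Plant D: 0.0275 × 0.03 = 0.000825
  Plant F: 0.075 × 0.3 = 0.0225
  Plant C: 0.285 × 0.105 = 0.029925
  Plant B: 0.12 × 0.085 = 0.0102
Sum = 0.06415.
Largest term belongs to Plant C, so Plant C is most probable.

Plant C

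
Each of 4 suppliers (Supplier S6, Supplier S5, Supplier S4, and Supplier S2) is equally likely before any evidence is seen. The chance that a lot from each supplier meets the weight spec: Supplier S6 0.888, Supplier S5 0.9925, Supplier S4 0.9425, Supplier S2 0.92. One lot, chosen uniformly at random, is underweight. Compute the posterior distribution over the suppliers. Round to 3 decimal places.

Taking complements, P(underweight | each) = Supplier S6 0.112, Supplier S5 0.0075, Supplier S4 0.0575, Supplier S2 0.08.
Since the prior is uniform, the posterior is proportional to the likelihood:
  Supplier S6: 0.112
  Supplier S5: 0.0075
  Supplier S4: 0.0575
  Supplier S2: 0.08
Total = 0.257.
P(Supplier S6 | underweight) = 0.112/0.257 ≈ 0.436
P(Supplier S5 | underweight) = 0.0075/0.257 ≈ 0.029
P(Supplier S4 | underweight) = 0.0575/0.257 ≈ 0.224
P(Supplier S2 | underweight) = 0.08/0.257 ≈ 0.311

Supplier S6 0.436, Supplier S5 0.029, Supplier S4 0.224, Supplier S2 0.311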